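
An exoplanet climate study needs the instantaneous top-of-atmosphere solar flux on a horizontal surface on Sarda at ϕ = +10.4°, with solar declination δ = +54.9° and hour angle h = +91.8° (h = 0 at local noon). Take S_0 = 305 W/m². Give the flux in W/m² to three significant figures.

39.6 W/m²

cos θ_z = sin ϕ sin δ + cos ϕ cos δ cos h = 0.147692 + -0.017765 = 0.129927.
Flux = S_0 · cos θ_z = 305 × 0.129927 = 39.63 W/m².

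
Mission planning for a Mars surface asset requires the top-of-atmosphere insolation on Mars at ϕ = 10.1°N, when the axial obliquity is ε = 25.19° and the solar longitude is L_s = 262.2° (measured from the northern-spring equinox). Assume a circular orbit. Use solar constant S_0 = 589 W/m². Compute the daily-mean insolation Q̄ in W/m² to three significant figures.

Solar declination: sin δ = sin ε · sin L_s = sin 25.19° × sin 262.2° = -0.42168, so δ = -24.941°.
cos h₀ = −tan(+10.1°) tan(-24.941°) = 0.0828, h₀ = 1.4879 rad.
Bracket: h₀ sin ϕ sin δ + cos ϕ cos δ sin h₀ = 1.4879×0.17537×-0.42168 + 0.98450×0.90674×0.99656 = -0.110030 + 0.889615 = 0.779585.
Q̄ = (S_0/π) × [bracket] = (589/π) × 0.779585 = 146.2 W/m².

Q̄ ≈ 146 W/m²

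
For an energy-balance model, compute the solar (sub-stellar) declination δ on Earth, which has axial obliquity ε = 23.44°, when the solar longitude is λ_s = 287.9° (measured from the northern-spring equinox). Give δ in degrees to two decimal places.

δ = -22.24°

sin δ = sin ε · sin λ_s = sin 23.44° × sin 287.9° = -0.378533.
δ = arcsin(-0.378533) = -22.24°.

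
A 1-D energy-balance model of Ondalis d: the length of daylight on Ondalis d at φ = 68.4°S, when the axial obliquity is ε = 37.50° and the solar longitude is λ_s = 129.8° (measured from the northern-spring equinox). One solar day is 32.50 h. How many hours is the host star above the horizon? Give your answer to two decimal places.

Solar declination: sin δ = sin ε · sin λ_s = sin 37.50° × sin 129.8° = 0.46770, so δ = +27.885°.
cos H₀ = −tan φ · tan δ = 1.3365 ≥ 1, so the host star never rises (polar night) and H₀ = 0.
Daylight = 2H₀/(2π) × 32.50 h = (0.0000/π) × 32.50 = 0.00 h.

0.00 h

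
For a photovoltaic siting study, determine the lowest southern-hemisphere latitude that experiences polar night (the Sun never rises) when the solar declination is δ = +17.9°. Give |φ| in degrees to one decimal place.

Polar night requires cos H₀ = −tan φ tan δ ≥ 1, i.e. tan φ tan δ ≤ −1.
The boundary is |tan φ| · |tan δ| = 1, so |φ| = 90° − |δ| = 90° − 17.9° = 72.1° in the southern hemisphere.

|φ| = 72.1°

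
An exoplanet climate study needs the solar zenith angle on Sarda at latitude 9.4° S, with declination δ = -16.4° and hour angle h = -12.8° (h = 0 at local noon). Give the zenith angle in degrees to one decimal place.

cos θ_z = sin φ sin δ + cos φ cos δ cos h = 0.046114 + 0.922913 = 0.969027.
θ_z = arccos(0.969027) = 14.3°.

θ_z = 14.3°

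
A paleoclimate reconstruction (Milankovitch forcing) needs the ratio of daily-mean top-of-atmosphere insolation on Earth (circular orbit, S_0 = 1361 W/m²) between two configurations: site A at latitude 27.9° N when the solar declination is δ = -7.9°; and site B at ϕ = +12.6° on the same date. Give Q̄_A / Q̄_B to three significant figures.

Q̄_A / Q̄_B ≈ 0.844

— Configuration A (ϕ=+27.9°):
cos h₀ = −tan(+27.9°) tan(-7.900°) = 0.0735, h₀ = 1.4973 rad.
Bracket: h₀ sin ϕ sin δ + cos ϕ cos δ sin h₀ = 1.4973×0.46793×-0.13744 + 0.88377×0.99051×0.99730 = -0.096295 + 0.873019 = 0.776724.
Q̄ = (S_0/π) × [bracket] = (1361/π) × 0.776724 = 336.49 W/m².
— Configuration B (ϕ=+12.6°):
cos h₀ = −tan(+12.6°) tan(-7.900°) = 0.0310, h₀ = 1.5398 rad.
Bracket: h₀ sin ϕ sin δ + cos ϕ cos δ sin h₀ = 1.5398×0.21814×-0.13744 + 0.97592×0.99051×0.99952 = -0.046165 + 0.966195 = 0.920030.
Q̄ = (S_0/π) × [bracket] = (1361/π) × 0.920030 = 398.58 W/m².
Ratio Q̄_A / Q̄_B = 336.49 / 398.58 = 0.8442.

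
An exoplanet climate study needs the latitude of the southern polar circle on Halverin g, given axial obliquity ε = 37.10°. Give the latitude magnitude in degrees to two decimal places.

The polar circle is the lowest latitude that experiences at least one full rotation of continuous darkness at the northern-summer solstice; it lies at |ϕ| = 90° − ε = 90° − 37.10° = 52.90°.

52.90°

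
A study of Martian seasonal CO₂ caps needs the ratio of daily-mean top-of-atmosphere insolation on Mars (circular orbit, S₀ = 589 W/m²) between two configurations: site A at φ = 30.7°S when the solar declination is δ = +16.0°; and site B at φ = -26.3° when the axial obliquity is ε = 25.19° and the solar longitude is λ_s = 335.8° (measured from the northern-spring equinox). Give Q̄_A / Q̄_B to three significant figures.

Q̄_A / Q̄_B ≈ 0.613

— Configuration A (φ=-30.7°):
cos H₀ = −tan(-30.7°) tan(+16.000°) = 0.1703, H₀ = 1.3997 rad.
Bracket: H₀ sin φ sin δ + cos φ cos δ sin H₀ = 1.3997×-0.51054×0.27564 + 0.85985×0.96126×0.98540 = -0.196973 + 0.814472 = 0.617499.
Q̄ = (S₀/π) × [bracket] = (589/π) × 0.617499 = 115.77 W/m².
— Configuration B (φ=-26.3°):
Solar declination: sin δ = sin ε · sin λ_s = sin 25.19° × sin 335.8° = -0.17447, so δ = -10.048°.
cos H₀ = −tan(-26.3°) tan(-10.048°) = -0.0876, H₀ = 1.6585 rad.
Bracket: H₀ sin φ sin δ + cos φ cos δ sin H₀ = 1.6585×-0.44307×-0.17447 + 0.89649×0.98466×0.99616 = 0.128206 + 0.879348 = 1.007554.
Q̄ = (S₀/π) × [bracket] = (589/π) × 1.007554 = 188.90 W/m².
Ratio Q̄_A / Q̄_B = 115.77 / 188.90 = 0.6129.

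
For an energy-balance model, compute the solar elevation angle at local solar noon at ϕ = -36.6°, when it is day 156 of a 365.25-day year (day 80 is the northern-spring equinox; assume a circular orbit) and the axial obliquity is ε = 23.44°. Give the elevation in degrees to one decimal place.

30.8°

Solar longitude: L_s = 360° × (156 − 80)/365.25 = 74.908°.
sin δ = sin 23.44° × sin 74.908° = 0.38407, so δ = +22.586°.
At local noon the hour angle is zero, so the zenith angle equals |ϕ − δ| = |-36.6° − (+22.586°)| = 59.186°.
Elevation = 90° − 59.186° = 30.8°.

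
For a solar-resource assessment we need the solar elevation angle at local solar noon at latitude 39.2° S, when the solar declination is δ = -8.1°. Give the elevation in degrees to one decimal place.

58.9°

At local noon the hour angle is zero, so the zenith angle equals |φ − δ| = |-39.2° − (-8.100°)| = 31.100°.
Elevation = 90° − 31.100° = 58.9°.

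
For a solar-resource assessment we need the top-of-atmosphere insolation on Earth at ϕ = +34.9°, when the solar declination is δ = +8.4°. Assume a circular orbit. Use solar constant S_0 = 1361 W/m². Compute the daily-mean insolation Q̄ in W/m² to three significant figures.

Q̄ ≈ 410 W/m²

cos h₀ = −tan(+34.9°) tan(+8.400°) = -0.1030, h₀ = 1.6740 rad.
Bracket: h₀ sin ϕ sin δ + cos ϕ cos δ sin h₀ = 1.6740×0.57215×0.14608 + 0.82015×0.98927×0.99468 = 0.139912 + 0.807033 = 0.946945.
Q̄ = (S_0/π) × [bracket] = (1361/π) × 0.946945 = 410.2 W/m².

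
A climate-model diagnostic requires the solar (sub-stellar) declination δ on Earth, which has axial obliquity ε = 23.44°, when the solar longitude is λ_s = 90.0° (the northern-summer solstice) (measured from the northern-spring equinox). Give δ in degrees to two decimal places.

sin δ = sin ε · sin λ_s = sin 23.44° × sin 90.0° = 0.397789.
δ = arcsin(0.397789) = +23.44°.

δ = +23.44°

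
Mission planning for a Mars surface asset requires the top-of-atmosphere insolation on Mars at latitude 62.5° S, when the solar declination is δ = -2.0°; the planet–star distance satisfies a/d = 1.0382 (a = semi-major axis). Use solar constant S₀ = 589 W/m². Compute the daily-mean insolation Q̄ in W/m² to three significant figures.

cos H₀ = −tan(-62.5°) tan(-2.000°) = -0.0671, H₀ = 1.6379 rad.
Bracket: H₀ sin φ sin δ + cos φ cos δ sin H₀ = 1.6379×-0.88701×-0.03490 + 0.46175×0.99939×0.99775 = 0.050704 + 0.460430 = 0.511134.
Inverse-square distance factor (a/d)² = 1.0382² = 1.077859.
Q̄ = (S₀/π) × 1.077859 × [bracket] = (589/π) × 1.077859 × 0.511134 = 103.3 W/m².

Q̄ ≈ 103 W/m²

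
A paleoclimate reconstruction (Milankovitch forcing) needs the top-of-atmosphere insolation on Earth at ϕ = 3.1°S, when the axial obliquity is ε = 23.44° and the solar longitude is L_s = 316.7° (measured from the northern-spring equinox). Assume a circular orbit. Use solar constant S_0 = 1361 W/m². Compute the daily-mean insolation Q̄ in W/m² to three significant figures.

Q̄ ≈ 426 W/m²

Solar declination: sin δ = sin ε · sin L_s = sin 23.44° × sin 316.7° = -0.27281, so δ = -15.832°.
cos h₀ = −tan(-3.1°) tan(-15.832°) = -0.0154, h₀ = 1.5862 rad.
Bracket: h₀ sin ϕ sin δ + cos ϕ cos δ sin h₀ = 1.5862×-0.05408×-0.27281 + 0.99854×0.96207×0.99988 = 0.023402 + 0.960550 = 0.983952.
Q̄ = (S_0/π) × [bracket] = (1361/π) × 0.983952 = 426.3 W/m².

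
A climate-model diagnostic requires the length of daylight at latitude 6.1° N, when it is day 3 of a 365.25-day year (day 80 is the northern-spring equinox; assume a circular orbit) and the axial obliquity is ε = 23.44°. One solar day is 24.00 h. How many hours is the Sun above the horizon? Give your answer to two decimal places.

Solar longitude: L_s = 360° × (3 − 80)/365.25 = -75.893°, i.e. -75.893° + 360° = 284.107°.
sin δ = sin 23.44° × sin 284.107° = -0.38579, so δ = -22.693°.
cos h₀ = −tan ϕ · tan δ = −tan(+6.1°) × tan(-22.693°) = 0.0447, so h₀ = 1.5261 rad = 87.44°.
Daylight = 2h₀/(2π) × 24.00 h = (1.5261/π) × 24.00 = 11.66 h.

11.66 h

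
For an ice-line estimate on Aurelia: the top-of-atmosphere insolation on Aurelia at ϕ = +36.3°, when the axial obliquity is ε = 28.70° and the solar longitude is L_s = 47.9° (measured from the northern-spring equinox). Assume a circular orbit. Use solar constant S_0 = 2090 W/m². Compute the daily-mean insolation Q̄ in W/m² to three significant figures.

Q̄ ≈ 741 W/m²

Solar declination: sin δ = sin ε · sin L_s = sin 28.70° × sin 47.9° = 0.35631, so δ = +20.874°.
cos h₀ = −tan(+36.3°) tan(+20.874°) = -0.2801, h₀ = 1.8547 rad.
Bracket: h₀ sin ϕ sin δ + cos ϕ cos δ sin h₀ = 1.8547×0.59201×0.35631 + 0.80593×0.93437×0.95996 = 0.391229 + 0.722885 = 1.114114.
Q̄ = (S_0/π) × [bracket] = (2090/π) × 1.114114 = 741.2 W/m².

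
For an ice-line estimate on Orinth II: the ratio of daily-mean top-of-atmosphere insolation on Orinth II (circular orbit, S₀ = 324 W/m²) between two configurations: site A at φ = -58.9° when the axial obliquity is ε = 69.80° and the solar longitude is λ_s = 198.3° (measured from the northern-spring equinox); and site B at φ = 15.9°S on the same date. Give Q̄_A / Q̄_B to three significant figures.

— Configuration A (φ=-58.9°):
Solar declination: sin δ = sin ε · sin λ_s = sin 69.80° × sin 198.3° = -0.29468, so δ = -17.138°.
cos H₀ = −tan(-58.9°) tan(-17.138°) = -0.5112, H₀ = 2.1074 rad.
Bracket: H₀ sin φ sin δ + cos φ cos δ sin H₀ = 2.1074×-0.85627×-0.29468 + 0.51653×0.95560×0.85946 = 0.531751 + 0.424226 = 0.955977.
Q̄ = (S₀/π) × [bracket] = (324/π) × 0.955977 = 98.592 W/m².
— Configuration B (φ=-15.9°):
cos H₀ = −tan(-15.9°) tan(-17.138°) = -0.0878, H₀ = 1.6588 rad.
Bracket: H₀ sin φ sin δ + cos φ cos δ sin H₀ = 1.6588×-0.27396×-0.29468 + 0.96174×0.95560×0.99613 = 0.133916 + 0.915482 = 1.049398.
Q̄ = (S₀/π) × [bracket] = (324/π) × 1.049398 = 108.23 W/m².
Ratio Q̄_A / Q̄_B = 98.592 / 108.23 = 0.9109.

Q̄_A / Q̄_B ≈ 0.911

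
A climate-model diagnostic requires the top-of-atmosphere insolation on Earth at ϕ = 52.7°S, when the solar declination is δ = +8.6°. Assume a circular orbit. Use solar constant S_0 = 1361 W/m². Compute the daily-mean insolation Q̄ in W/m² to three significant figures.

cos h₀ = −tan(-52.7°) tan(+8.600°) = 0.1985, h₀ = 1.3709 rad.
Bracket: h₀ sin ϕ sin δ + cos ϕ cos δ sin h₀ = 1.3709×-0.79547×0.14954 + 0.60599×0.98876×0.98010 = -0.163075 + 0.587255 = 0.424180.
Q̄ = (S_0/π) × [bracket] = (1361/π) × 0.424180 = 183.8 W/m².

Q̄ ≈ 184 W/m²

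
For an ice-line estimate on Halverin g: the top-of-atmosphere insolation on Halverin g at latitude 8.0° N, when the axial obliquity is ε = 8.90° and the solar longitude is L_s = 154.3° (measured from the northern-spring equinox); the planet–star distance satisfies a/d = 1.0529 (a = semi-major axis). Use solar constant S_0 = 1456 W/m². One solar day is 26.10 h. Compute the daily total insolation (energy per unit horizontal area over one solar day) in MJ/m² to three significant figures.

Solar declination: sin δ = sin ε · sin L_s = sin 8.90° × sin 154.3° = 0.06709, so δ = +3.847°.
cos h₀ = −tan(+8.0°) tan(+3.847°) = -0.0095, h₀ = 1.5802 rad.
Bracket: h₀ sin ϕ sin δ + cos ϕ cos δ sin h₀ = 1.5802×0.13917×0.06709 + 0.99027×0.99775×0.99996 = 0.014754 + 0.988002 = 1.002756.
Inverse-square distance factor (a/d)² = 1.0529² = 1.108598.
Q̄ = (S_0/π) × 1.108598 × [bracket] = (1456/π) × 1.108598 × 1.002756 = 515.21 W/m².
Daily total = Q̄ × 26.10 h × 3600 s/h = 515.21 × 26.10 × 3600 / 10⁶ = 48.41 MJ/m².

48.4 MJ/m²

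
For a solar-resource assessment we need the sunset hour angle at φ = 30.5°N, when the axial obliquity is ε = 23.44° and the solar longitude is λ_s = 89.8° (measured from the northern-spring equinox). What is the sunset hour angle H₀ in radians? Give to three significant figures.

Solar declination: sin δ = sin ε · sin λ_s = sin 23.44° × sin 89.8° = 0.39779, so δ = +23.440°.
cos H₀ = −tan φ · tan δ = −tan(+30.5°) × tan(+23.440°) = -0.2554, so H₀ = 1.8290 rad = 104.80°.

H₀ = 1.83 rad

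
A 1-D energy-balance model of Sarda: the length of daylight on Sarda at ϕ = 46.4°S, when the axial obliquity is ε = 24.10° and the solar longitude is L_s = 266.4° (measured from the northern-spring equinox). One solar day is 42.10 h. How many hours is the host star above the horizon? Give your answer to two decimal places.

27.59 h

Solar declination: sin δ = sin ε · sin L_s = sin 24.10° × sin 266.4° = -0.40752, so δ = -24.049°.
cos h₀ = −tan ϕ · tan δ = −tan(-46.4°) × tan(-24.049°) = -0.4686, so h₀ = 2.0585 rad = 117.94°.
Daylight = 2h₀/(2π) × 42.10 h = (2.0585/π) × 42.10 = 27.59 h.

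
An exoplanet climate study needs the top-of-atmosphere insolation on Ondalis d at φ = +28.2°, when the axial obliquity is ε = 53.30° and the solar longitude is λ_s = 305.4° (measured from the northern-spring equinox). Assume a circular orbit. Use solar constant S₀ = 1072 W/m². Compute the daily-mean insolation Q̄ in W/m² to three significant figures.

Solar declination: sin δ = sin ε · sin λ_s = sin 53.30° × sin 305.4° = -0.65355, so δ = -40.810°.
cos H₀ = −tan(+28.2°) tan(-40.810°) = 0.4630, H₀ = 1.0894 rad.
Bracket: H₀ sin φ sin δ + cos φ cos δ sin H₀ = 1.0894×0.47255×-0.65355 + 0.88130×0.75688×0.88636 = -0.336445 + 0.591236 = 0.254791.
Q̄ = (S₀/π) × [bracket] = (1072/π) × 0.254791 = 86.94 W/m².

Q̄ ≈ 86.9 W/m²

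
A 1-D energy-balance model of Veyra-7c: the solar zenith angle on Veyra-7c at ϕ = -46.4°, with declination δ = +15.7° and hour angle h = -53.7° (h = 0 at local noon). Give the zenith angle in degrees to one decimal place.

cos θ_z = sin ϕ sin δ + cos ϕ cos δ cos h = -0.195961 + 0.393032 = 0.197071.
θ_z = arccos(0.197071) = 78.6°.

θ_z = 78.6°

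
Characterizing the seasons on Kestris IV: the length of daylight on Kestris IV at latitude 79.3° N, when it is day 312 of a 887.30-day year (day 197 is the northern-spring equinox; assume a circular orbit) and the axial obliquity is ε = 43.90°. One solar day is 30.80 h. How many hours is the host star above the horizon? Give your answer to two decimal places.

Solar longitude: λ_s = 360° × (312 − 197)/887.30 = 46.658°.
sin δ = sin 43.90° × sin 46.658° = 0.50429, so δ = +30.284°.
Sunrise equation: cos H₀ = −tan φ · tan δ = -3.0907 ≤ −1, so the host star never sets (polar day) and H₀ = π.
Daylight = 2H₀/(2π) × 30.80 h = (3.1416/π) × 30.80 = 30.80 h.

30.80 h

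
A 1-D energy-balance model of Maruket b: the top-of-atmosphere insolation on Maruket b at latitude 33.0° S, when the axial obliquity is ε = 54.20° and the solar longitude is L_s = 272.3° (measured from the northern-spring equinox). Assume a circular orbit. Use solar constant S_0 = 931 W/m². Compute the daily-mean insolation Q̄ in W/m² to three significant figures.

Q̄ ≈ 415 W/m²

Solar declination: sin δ = sin ε · sin L_s = sin 54.20° × sin 272.3° = -0.81041, so δ = -54.136°.
cos h₀ = −tan(-33.0°) tan(-54.136°) = -0.8983, h₀ = 2.6867 rad.
Bracket: h₀ sin ϕ sin δ + cos ϕ cos δ sin h₀ = 2.6867×-0.54464×-0.81041 + 0.83867×0.58586×0.43936 = 1.185860 + 0.215877 = 1.401737.
Q̄ = (S_0/π) × [bracket] = (931/π) × 1.401737 = 415.4 W/m².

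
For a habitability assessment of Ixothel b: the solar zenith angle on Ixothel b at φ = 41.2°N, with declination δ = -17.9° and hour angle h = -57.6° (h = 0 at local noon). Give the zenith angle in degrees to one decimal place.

cos θ_z = sin φ sin δ + cos φ cos δ cos h = -0.202453 + 0.383649 = 0.181196.
θ_z = arccos(0.181196) = 79.6°.

θ_z = 79.6°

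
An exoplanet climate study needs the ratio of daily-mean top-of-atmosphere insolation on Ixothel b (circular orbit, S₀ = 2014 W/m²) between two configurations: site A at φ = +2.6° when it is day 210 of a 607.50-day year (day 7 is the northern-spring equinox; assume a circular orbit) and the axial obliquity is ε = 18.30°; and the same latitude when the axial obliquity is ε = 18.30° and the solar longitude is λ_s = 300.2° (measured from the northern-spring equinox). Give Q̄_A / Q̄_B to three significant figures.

Q̄_A / Q̄_B ≈ 1.04

— Configuration A (φ=+2.6°):
Solar longitude: λ_s = 360° × (210 − 7)/607.50 = 120.296°.
sin δ = sin 18.30° × sin 120.296° = 0.27111, so δ = +15.730°.
cos H₀ = −tan(+2.6°) tan(+15.730°) = -0.0128, H₀ = 1.5836 rad.
Bracket: H₀ sin φ sin δ + cos φ cos δ sin H₀ = 1.5836×0.04536×0.27111 + 0.99897×0.96255×0.99992 = 0.019474 + 0.961482 = 0.980956.
Q̄ = (S₀/π) × [bracket] = (2014/π) × 0.980956 = 628.87 W/m².
— Configuration B (φ=+2.6°):
Solar declination: sin δ = sin ε · sin λ_s = sin 18.30° × sin 300.2° = -0.27138, so δ = -15.746°.
cos H₀ = −tan(+2.6°) tan(-15.746°) = 0.0128, H₀ = 1.5580 rad.
Bracket: H₀ sin φ sin δ + cos φ cos δ sin H₀ = 1.5580×0.04536×-0.27138 + 0.99897×0.96247×0.99992 = -0.019179 + 0.961402 = 0.942223.
Q̄ = (S₀/π) × [bracket] = (2014/π) × 0.942223 = 604.04 W/m².
Ratio Q̄_A / Q̄_B = 628.87 / 604.04 = 1.041.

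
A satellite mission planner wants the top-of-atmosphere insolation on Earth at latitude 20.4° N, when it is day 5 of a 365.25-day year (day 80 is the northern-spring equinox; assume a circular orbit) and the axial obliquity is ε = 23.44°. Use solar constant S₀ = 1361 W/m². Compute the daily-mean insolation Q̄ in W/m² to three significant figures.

Q̄ ≈ 289 W/m²

Solar longitude: λ_s = 360° × (5 − 80)/365.25 = -73.922°, i.e. -73.922° + 360° = 286.078°.
sin δ = sin 23.44° × sin 286.078° = -0.38223, so δ = -22.472°.
cos H₀ = −tan(+20.4°) tan(-22.472°) = 0.1538, H₀ = 1.4164 rad.
Bracket: H₀ sin φ sin δ + cos φ cos δ sin H₀ = 1.4164×0.34857×-0.38223 + 0.93728×0.92407×0.98810 = -0.188713 + 0.855806 = 0.667093.
Q̄ = (S₀/π) × [bracket] = (1361/π) × 0.667093 = 289.0 W/m².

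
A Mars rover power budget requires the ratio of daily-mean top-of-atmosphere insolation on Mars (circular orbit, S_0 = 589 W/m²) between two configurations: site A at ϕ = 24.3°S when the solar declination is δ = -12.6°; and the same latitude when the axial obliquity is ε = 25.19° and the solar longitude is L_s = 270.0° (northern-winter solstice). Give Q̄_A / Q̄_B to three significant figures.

Q̄_A / Q̄_B ≈ 0.925

— Configuration A (ϕ=-24.3°):
cos h₀ = −tan(-24.3°) tan(-12.600°) = -0.1009, h₀ = 1.6719 rad.
Bracket: h₀ sin ϕ sin δ + cos ϕ cos δ sin h₀ = 1.6719×-0.41151×-0.21814 + 0.91140×0.97592×0.99489 = 0.150081 + 0.884908 = 1.034989.
Q̄ = (S_0/π) × [bracket] = (589/π) × 1.034989 = 194.04 W/m².
— Configuration B (ϕ=-24.3°):
Solar declination: sin δ = sin ε · sin L_s = sin 25.19° × sin 270.0° = -0.42562, so δ = -25.190°.
cos h₀ = −tan(-24.3°) tan(-25.190°) = -0.2124, h₀ = 1.7848 rad.
Bracket: h₀ sin ϕ sin δ + cos ϕ cos δ sin h₀ = 1.7848×-0.41151×-0.42562 + 0.91140×0.90490×0.97719 = 0.312602 + 0.805914 = 1.118516.
Q̄ = (S_0/π) × [bracket] = (589/π) × 1.118516 = 209.70 W/m².
Ratio Q̄_A / Q̄_B = 194.04 / 209.70 = 0.9253.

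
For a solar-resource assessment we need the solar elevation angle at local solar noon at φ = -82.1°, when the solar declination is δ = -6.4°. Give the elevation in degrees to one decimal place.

14.3°

At local noon the hour angle is zero, so the zenith angle equals |φ − δ| = |-82.1° − (-6.400°)| = 75.700°.
Elevation = 90° − 75.700° = 14.3°.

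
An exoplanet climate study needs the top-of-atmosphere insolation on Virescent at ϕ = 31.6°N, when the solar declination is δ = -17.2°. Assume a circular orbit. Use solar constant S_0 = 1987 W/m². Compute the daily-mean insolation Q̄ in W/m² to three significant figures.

cos h₀ = −tan(+31.6°) tan(-17.200°) = 0.1904, h₀ = 1.3792 rad.
Bracket: h₀ sin ϕ sin δ + cos ϕ cos δ sin h₀ = 1.3792×0.52399×-0.29571 + 0.85173×0.95528×0.98170 = -0.213706 + 0.798751 = 0.585045.
Q̄ = (S_0/π) × [bracket] = (1987/π) × 0.585045 = 370.0 W/m².

Q̄ ≈ 370 W/m²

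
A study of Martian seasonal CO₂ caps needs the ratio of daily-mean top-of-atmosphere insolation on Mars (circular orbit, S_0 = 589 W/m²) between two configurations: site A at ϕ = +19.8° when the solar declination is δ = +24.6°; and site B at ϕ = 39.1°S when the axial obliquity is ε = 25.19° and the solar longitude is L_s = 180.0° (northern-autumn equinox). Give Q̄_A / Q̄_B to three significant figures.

Q̄_A / Q̄_B ≈ 1.40

— Configuration A (ϕ=+19.8°):
cos h₀ = −tan(+19.8°) tan(+24.600°) = -0.1648, h₀ = 1.7364 rad.
Bracket: h₀ sin ϕ sin δ + cos ϕ cos δ sin h₀ = 1.7364×0.33874×0.41628 + 0.94088×0.90924×0.98632 = 0.244851 + 0.843783 = 1.088634.
Q̄ = (S_0/π) × [bracket] = (589/π) × 1.088634 = 204.10 W/m².
— Configuration B (ϕ=-39.1°):
Solar declination: sin δ = sin ε · sin L_s = sin 25.19° × sin 180.0° = 0.00000, so δ = +0.000°.
cos h₀ = −tan(-39.1°) tan(+0.000°) = 0.0000, h₀ = 1.5708 rad.
Bracket: h₀ sin ϕ sin δ + cos ϕ cos δ sin h₀ = 1.5708×-0.63068×0.00000 + 0.77605×1.00000×1.00000 = -0.000000 + 0.776050 = 0.776050.
Q̄ = (S_0/π) × [bracket] = (589/π) × 0.776050 = 145.50 W/m².
Ratio Q̄_A / Q̄_B = 204.10 / 145.50 = 1.403.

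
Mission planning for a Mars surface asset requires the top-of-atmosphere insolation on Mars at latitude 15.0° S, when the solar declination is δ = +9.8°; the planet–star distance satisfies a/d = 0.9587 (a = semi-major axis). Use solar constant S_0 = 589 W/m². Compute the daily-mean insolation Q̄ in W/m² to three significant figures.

Q̄ ≈ 152 W/m²

cos h₀ = −tan(-15.0°) tan(+9.800°) = 0.0463, h₀ = 1.5245 rad.
Bracket: h₀ sin ϕ sin δ + cos ϕ cos δ sin h₀ = 1.5245×-0.25882×0.17021 + 0.96593×0.98541×0.99893 = -0.067160 + 0.950819 = 0.883659.
Inverse-square distance factor (a/d)² = 0.9587² = 0.919106.
Q̄ = (S_0/π) × 0.919106 × [bracket] = (589/π) × 0.919106 × 0.883659 = 152.3 W/m².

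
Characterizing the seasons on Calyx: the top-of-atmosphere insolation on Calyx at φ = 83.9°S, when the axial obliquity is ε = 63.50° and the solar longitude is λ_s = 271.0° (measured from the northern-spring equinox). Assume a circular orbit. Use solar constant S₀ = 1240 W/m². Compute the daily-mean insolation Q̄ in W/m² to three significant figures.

Solar declination: sin δ = sin ε · sin λ_s = sin 63.50° × sin 271.0° = -0.89480, so δ = -63.483°.
cos H₀ = −tan(-83.9°) tan(-63.483°) = -18.7534 ≤ −1 ⇒ polar day, H₀ = π.
Bracket: H₀ sin φ sin δ + cos φ cos δ sin H₀ = 3.1416×-0.99434×-0.89480 + 0.10626×0.44647×0.00000 = 2.795193 + 0.000000 = 2.795193.
Q̄ = (S₀/π) × [bracket] = (1240/π) × 2.795193 = 1103 W/m².

Q̄ ≈ 1.10e+03 W/m²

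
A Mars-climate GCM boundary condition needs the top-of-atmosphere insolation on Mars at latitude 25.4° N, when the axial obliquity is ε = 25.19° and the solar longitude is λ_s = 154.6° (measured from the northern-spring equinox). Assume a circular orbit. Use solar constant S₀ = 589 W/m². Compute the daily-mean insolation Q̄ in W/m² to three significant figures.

Solar declination: sin δ = sin ε · sin λ_s = sin 25.19° × sin 154.6° = 0.18256, so δ = +10.519°.
cos H₀ = −tan(+25.4°) tan(+10.519°) = -0.0882, H₀ = 1.6591 rad.
Bracket: H₀ sin φ sin δ + cos φ cos δ sin H₀ = 1.6591×0.42894×0.18256 + 0.90334×0.98319×0.99611 = 0.129920 + 0.884700 = 1.014620.
Q̄ = (S₀/π) × [bracket] = (589/π) × 1.014620 = 190.2 W/m².

Q̄ ≈ 190 W/m²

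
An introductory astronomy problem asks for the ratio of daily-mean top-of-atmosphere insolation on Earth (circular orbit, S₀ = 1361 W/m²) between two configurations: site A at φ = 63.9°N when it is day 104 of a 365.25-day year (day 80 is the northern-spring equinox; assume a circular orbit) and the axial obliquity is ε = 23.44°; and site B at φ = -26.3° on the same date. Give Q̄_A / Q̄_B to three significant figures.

Q̄_A / Q̄_B ≈ 0.880

— Configuration A (φ=+63.9°):
Solar longitude: λ_s = 360° × (104 − 80)/365.25 = 23.655°.
sin δ = sin 23.44° × sin 23.655° = 0.15960, so δ = +9.184°.
cos H₀ = −tan(+63.9°) tan(+9.184°) = -0.3300, H₀ = 1.9071 rad.
Bracket: H₀ sin φ sin δ + cos φ cos δ sin H₀ = 1.9071×0.89803×0.15960 + 0.43994×0.98718×0.94397 = 0.273336 + 0.409966 = 0.683302.
Q̄ = (S₀/π) × [bracket] = (1361/π) × 0.683302 = 296.02 W/m².
— Configuration B (φ=-26.3°):
cos H₀ = −tan(-26.3°) tan(+9.184°) = 0.0799, H₀ = 1.4908 rad.
Bracket: H₀ sin φ sin δ + cos φ cos δ sin H₀ = 1.4908×-0.44307×0.15960 + 0.89649×0.98718×0.99680 = -0.105420 + 0.882165 = 0.776745.
Q̄ = (S₀/π) × [bracket] = (1361/π) × 0.776745 = 336.50 W/m².
Ratio Q̄_A / Q̄_B = 296.02 / 336.50 = 0.8797.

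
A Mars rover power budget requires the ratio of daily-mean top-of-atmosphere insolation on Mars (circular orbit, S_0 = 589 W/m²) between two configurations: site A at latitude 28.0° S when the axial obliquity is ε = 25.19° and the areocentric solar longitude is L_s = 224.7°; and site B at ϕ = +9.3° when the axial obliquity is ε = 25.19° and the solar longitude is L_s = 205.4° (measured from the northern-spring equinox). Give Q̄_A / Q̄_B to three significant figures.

— Configuration A (ϕ=-28.0°):
sin δ = sin 25.19° × sin 224.7° = -0.29938, so δ = -17.420°.
cos h₀ = −tan(-28.0°) tan(-17.420°) = -0.1668, h₀ = 1.7384 rad.
Bracket: h₀ sin ϕ sin δ + cos ϕ cos δ sin h₀ = 1.7384×-0.46947×-0.29938 + 0.88295×0.95413×0.98598 = 0.244332 + 0.830638 = 1.074970.
Q̄ = (S_0/π) × [bracket] = (589/π) × 1.074970 = 201.54 W/m².
— Configuration B (ϕ=+9.3°):
Solar declination: sin δ = sin ε · sin L_s = sin 25.19° × sin 205.4° = -0.18256, so δ = -10.519°.
cos h₀ = −tan(+9.3°) tan(-10.519°) = 0.0304, h₀ = 1.5404 rad.
Bracket: h₀ sin ϕ sin δ + cos ϕ cos δ sin h₀ = 1.5404×0.16160×-0.18256 + 0.98686×0.98319×0.99954 = -0.045444 + 0.969825 = 0.924381.
Q̄ = (S_0/π) × [bracket] = (589/π) × 0.924381 = 173.31 W/m².
Ratio Q̄_A / Q̄_B = 201.54 / 173.31 = 1.163.

Q̄_A / Q̄_B ≈ 1.16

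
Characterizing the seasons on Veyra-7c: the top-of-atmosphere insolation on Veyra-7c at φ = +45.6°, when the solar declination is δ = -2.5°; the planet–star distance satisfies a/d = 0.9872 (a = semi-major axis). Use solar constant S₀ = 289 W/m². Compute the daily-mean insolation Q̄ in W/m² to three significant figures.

cos H₀ = −tan(+45.6°) tan(-2.500°) = 0.0446, H₀ = 1.5262 rad.
Bracket: H₀ sin φ sin δ + cos φ cos δ sin H₀ = 1.5262×0.71447×-0.04362 + 0.69966×0.99905×0.99901 = -0.047564 + 0.698303 = 0.650739.
Inverse-square distance factor (a/d)² = 0.9872² = 0.974564.
Q̄ = (S₀/π) × 0.974564 × [bracket] = (289/π) × 0.974564 × 0.650739 = 58.34 W/m².

Q̄ ≈ 58.3 W/m²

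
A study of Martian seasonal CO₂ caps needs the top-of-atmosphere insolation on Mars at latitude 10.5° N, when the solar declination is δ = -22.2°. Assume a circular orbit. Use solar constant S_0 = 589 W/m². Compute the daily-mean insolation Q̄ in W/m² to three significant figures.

cos h₀ = −tan(+10.5°) tan(-22.200°) = 0.0756, h₀ = 1.4951 rad.
Bracket: h₀ sin ϕ sin δ + cos ϕ cos δ sin h₀ = 1.4951×0.18224×-0.37784 + 0.98325×0.92587×0.99714 = -0.102949 + 0.907758 = 0.804809.
Q̄ = (S_0/π) × [bracket] = (589/π) × 0.804809 = 150.9 W/m².

Q̄ ≈ 151 W/m²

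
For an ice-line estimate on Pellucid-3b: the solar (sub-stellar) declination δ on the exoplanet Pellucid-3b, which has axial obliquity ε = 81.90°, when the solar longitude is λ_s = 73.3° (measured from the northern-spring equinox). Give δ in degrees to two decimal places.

sin δ = sin ε · sin λ_s = sin 81.90° × sin 73.3° = 0.948267.
δ = arcsin(0.948267) = +71.49°.

δ = +71.49°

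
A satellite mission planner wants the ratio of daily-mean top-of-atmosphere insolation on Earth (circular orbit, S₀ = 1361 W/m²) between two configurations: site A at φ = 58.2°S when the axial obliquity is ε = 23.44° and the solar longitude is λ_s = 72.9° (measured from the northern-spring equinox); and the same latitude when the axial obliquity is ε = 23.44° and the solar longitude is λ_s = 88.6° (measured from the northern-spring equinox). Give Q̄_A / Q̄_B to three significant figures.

— Configuration A (φ=-58.2°):
Solar declination: sin δ = sin ε · sin λ_s = sin 23.44° × sin 72.9° = 0.38020, so δ = +22.346°.
cos H₀ = −tan(-58.2°) tan(+22.346°) = 0.6630, H₀ = 0.8460 rad.
Bracket: H₀ sin φ sin δ + cos φ cos δ sin H₀ = 0.8460×-0.84989×0.38020 + 0.52696×0.92490×0.74862 = -0.273366 + 0.364866 = 0.091500.
Q̄ = (S₀/π) × [bracket] = (1361/π) × 0.091500 = 39.640 W/m².
— Configuration B (φ=-58.2°):
Solar declination: sin δ = sin ε · sin λ_s = sin 23.44° × sin 88.6° = 0.39767, so δ = +23.433°.
cos H₀ = −tan(-58.2°) tan(+23.433°) = 0.6990, H₀ = 0.7968 rad.
Bracket: H₀ sin φ sin δ + cos φ cos δ sin H₀ = 0.7968×-0.84989×0.39767 + 0.52696×0.91753×0.71510 = -0.269299 + 0.345752 = 0.076453.
Q̄ = (S₀/π) × [bracket] = (1361/π) × 0.076453 = 33.121 W/m².
Ratio Q̄_A / Q̄_B = 39.640 / 33.121 = 1.197.

Q̄_A / Q̄_B ≈ 1.20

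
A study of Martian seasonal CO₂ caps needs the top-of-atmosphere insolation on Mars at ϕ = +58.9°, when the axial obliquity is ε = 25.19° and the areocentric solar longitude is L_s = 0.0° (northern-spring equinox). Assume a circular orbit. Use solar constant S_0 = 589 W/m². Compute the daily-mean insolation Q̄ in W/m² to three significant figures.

Q̄ ≈ 96.8 W/m²

sin δ = sin 25.19° × sin 0.0° = 0.00000, so δ = +0.000°.
cos h₀ = −tan(+58.9°) tan(+0.000°) = -0.0000, h₀ = 1.5708 rad.
Bracket: h₀ sin ϕ sin δ + cos ϕ cos δ sin h₀ = 1.5708×0.85627×0.00000 + 0.51653×1.00000×1.00000 = 0.000000 + 0.516530 = 0.516530.
Q̄ = (S_0/π) × [bracket] = (589/π) × 0.516530 = 96.84 W/m².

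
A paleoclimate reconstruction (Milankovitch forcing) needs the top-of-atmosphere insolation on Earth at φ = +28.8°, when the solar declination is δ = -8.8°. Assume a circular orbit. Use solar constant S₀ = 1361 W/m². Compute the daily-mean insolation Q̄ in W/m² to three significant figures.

Q̄ ≈ 326 W/m²

cos H₀ = −tan(+28.8°) tan(-8.800°) = 0.0851, H₀ = 1.4856 rad.
Bracket: H₀ sin φ sin δ + cos φ cos δ sin H₀ = 1.4856×0.48175×-0.15299 + 0.87631×0.98823×0.99637 = -0.109493 + 0.862852 = 0.753359.
Q̄ = (S₀/π) × [bracket] = (1361/π) × 0.753359 = 326.4 W/m².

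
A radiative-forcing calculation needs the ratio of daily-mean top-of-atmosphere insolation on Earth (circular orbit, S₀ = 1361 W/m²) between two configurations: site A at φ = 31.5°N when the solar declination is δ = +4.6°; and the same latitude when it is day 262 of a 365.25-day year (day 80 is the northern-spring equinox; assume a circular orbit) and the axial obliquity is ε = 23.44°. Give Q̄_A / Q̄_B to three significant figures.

— Configuration A (φ=+31.5°):
cos H₀ = −tan(+31.5°) tan(+4.600°) = -0.0493, H₀ = 1.6201 rad.
Bracket: H₀ sin φ sin δ + cos φ cos δ sin H₀ = 1.6201×0.52250×0.08020 + 0.85264×0.99678×0.99878 = 0.067889 + 0.848858 = 0.916747.
Q̄ = (S₀/π) × [bracket] = (1361/π) × 0.916747 = 397.15 W/m².
— Configuration B (φ=+31.5°):
Solar longitude: λ_s = 360° × (262 − 80)/365.25 = 179.384°.
sin δ = sin 23.44° × sin 179.384° = 0.00428, so δ = +0.245°.
cos H₀ = −tan(+31.5°) tan(+0.245°) = -0.0026, H₀ = 1.5734 rad.
Bracket: H₀ sin φ sin δ + cos φ cos δ sin H₀ = 1.5734×0.52250×0.00428 + 0.85264×0.99999×1.00000 = 0.003519 + 0.852631 = 0.856150.
Q̄ = (S₀/π) × [bracket] = (1361/π) × 0.856150 = 370.90 W/m².
Ratio Q̄_A / Q̄_B = 397.15 / 370.90 = 1.071.

Q̄_A / Q̄_B ≈ 1.07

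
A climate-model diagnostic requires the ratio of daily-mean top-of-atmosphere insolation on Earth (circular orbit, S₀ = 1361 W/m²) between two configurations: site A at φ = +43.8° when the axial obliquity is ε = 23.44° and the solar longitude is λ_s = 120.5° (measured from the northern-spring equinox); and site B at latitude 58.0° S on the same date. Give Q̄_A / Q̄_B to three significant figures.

— Configuration A (φ=+43.8°):
Solar declination: sin δ = sin ε · sin λ_s = sin 23.44° × sin 120.5° = 0.34275, so δ = +20.044°.
cos H₀ = −tan(+43.8°) tan(+20.044°) = -0.3499, H₀ = 1.9282 rad.
Bracket: H₀ sin φ sin δ + cos φ cos δ sin H₀ = 1.9282×0.69214×0.34275 + 0.72176×0.93943×0.93680 = 0.457429 + 0.635191 = 1.092620.
Q̄ = (S₀/π) × [bracket] = (1361/π) × 1.092620 = 473.34 W/m².
— Configuration B (φ=-58.0°):
cos H₀ = −tan(-58.0°) tan(+20.044°) = 0.5839, H₀ = 0.9473 rad.
Bracket: H₀ sin φ sin δ + cos φ cos δ sin H₀ = 0.9473×-0.84805×0.34275 + 0.52992×0.93943×0.81184 = -0.275351 + 0.404152 = 0.128801.
Q̄ = (S₀/π) × [bracket] = (1361/π) × 0.128801 = 55.799 W/m².
Ratio Q̄_A / Q̄_B = 473.34 / 55.799 = 8.483.

Q̄_A / Q̄_B ≈ 8.48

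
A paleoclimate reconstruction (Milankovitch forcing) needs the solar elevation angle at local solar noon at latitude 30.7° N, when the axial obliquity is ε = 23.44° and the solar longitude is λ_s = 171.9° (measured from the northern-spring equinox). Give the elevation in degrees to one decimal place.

62.5°

Solar declination: sin δ = sin ε · sin λ_s = sin 23.44° × sin 171.9° = 0.05605, so δ = +3.213°.
At local noon the hour angle is zero, so the zenith angle equals |φ − δ| = |+30.7° − (+3.213°)| = 27.487°.
Elevation = 90° − 27.487° = 62.5°.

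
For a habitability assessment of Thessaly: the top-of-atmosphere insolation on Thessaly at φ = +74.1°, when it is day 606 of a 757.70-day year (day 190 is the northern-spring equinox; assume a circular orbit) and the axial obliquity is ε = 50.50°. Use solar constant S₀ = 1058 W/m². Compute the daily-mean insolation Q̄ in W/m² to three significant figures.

Q̄ ≈ 5.21 W/m²

Solar longitude: λ_s = 360° × (606 − 190)/757.70 = 197.651°.
sin δ = sin 50.50° × sin 197.651° = -0.23397, so δ = -13.531°.
cos H₀ = −tan(+74.1°) tan(-13.531°) = 0.8448, H₀ = 0.5646 rad.
Bracket: H₀ sin φ sin δ + cos φ cos δ sin H₀ = 0.5646×0.96174×-0.23397 + 0.27396×0.97224×0.53508 = -0.127045 + 0.142521 = 0.015476.
Q̄ = (S₀/π) × [bracket] = (1058/π) × 0.015476 = 5.212 W/m².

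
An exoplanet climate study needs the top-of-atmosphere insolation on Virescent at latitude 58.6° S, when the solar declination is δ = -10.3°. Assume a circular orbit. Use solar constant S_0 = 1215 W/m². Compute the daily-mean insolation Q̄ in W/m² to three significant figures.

cos h₀ = −tan(-58.6°) tan(-10.300°) = -0.2977, h₀ = 1.8731 rad.
Bracket: h₀ sin ϕ sin δ + cos ϕ cos δ sin h₀ = 1.8731×-0.85355×-0.17880 + 0.52101×0.98389×0.95465 = 0.285863 + 0.489369 = 0.775232.
Q̄ = (S_0/π) × [bracket] = (1215/π) × 0.775232 = 299.8 W/m².

Q̄ ≈ 300 W/m²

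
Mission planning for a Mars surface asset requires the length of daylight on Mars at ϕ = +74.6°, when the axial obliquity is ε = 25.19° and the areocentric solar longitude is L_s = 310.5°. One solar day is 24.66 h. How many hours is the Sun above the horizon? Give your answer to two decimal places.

0.00 h

sin δ = sin 25.19° × sin 310.5° = -0.32365, so δ = -18.884°.
cos h₀ = −tan ϕ · tan δ = 1.2418 ≥ 1, so the Sun never rises (polar night) and h₀ = 0.
Daylight = 2h₀/(2π) × 24.66 h = (0.0000/π) × 24.66 = 0.00 h.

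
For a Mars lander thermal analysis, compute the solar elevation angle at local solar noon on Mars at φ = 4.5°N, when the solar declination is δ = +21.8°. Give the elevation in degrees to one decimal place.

At local noon the hour angle is zero, so the zenith angle equals |φ − δ| = |+4.5° − (+21.800°)| = 17.300°.
Elevation = 90° − 17.300° = 72.7°.

72.7°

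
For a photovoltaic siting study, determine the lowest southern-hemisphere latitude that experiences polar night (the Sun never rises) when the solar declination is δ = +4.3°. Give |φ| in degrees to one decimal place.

Polar night requires cos H₀ = −tan φ tan δ ≥ 1, i.e. tan φ tan δ ≤ −1.
The boundary is |tan φ| · |tan δ| = 1, so |φ| = 90° − |δ| = 90° − 4.3° = 85.7° in the southern hemisphere.

|φ| = 85.7°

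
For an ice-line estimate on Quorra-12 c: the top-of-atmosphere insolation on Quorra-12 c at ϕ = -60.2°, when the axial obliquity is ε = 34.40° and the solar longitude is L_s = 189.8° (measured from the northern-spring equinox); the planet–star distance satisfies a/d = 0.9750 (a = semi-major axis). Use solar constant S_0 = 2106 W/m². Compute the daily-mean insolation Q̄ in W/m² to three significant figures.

Q̄ ≈ 403 W/m²

Solar declination: sin δ = sin ε · sin L_s = sin 34.40° × sin 189.8° = -0.09616, so δ = -5.518°.
cos h₀ = −tan(-60.2°) tan(-5.518°) = -0.1687, h₀ = 1.7403 rad.
Bracket: h₀ sin ϕ sin δ + cos ϕ cos δ sin h₀ = 1.7403×-0.86777×-0.09616 + 0.49697×0.99537×0.98567 = 0.145219 + 0.487580 = 0.632799.
Inverse-square distance factor (a/d)² = 0.9750² = 0.950625.
Q̄ = (S_0/π) × 0.950625 × [bracket] = (2106/π) × 0.950625 × 0.632799 = 403.3 W/m².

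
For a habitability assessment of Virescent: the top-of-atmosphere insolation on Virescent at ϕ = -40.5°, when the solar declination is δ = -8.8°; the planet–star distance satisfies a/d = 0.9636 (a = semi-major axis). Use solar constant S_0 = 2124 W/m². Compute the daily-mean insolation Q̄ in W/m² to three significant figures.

cos h₀ = −tan(-40.5°) tan(-8.800°) = -0.1322, h₀ = 1.7034 rad.
Bracket: h₀ sin ϕ sin δ + cos ϕ cos δ sin h₀ = 1.7034×-0.64945×-0.15299 + 0.76041×0.98823×0.99122 = 0.169249 + 0.744862 = 0.914111.
Inverse-square distance factor (a/d)² = 0.9636² = 0.928525.
Q̄ = (S_0/π) × 0.928525 × [bracket] = (2124/π) × 0.928525 × 0.914111 = 573.8 W/m².

Q̄ ≈ 574 W/m²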